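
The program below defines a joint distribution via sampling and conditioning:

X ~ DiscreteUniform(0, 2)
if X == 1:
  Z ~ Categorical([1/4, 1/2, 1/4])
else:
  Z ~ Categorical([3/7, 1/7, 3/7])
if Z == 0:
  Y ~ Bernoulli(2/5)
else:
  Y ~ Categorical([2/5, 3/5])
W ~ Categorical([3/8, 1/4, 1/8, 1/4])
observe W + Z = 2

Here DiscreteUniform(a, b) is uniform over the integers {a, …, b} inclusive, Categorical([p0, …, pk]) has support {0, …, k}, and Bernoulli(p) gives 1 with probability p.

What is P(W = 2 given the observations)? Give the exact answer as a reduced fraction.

Enumerate traces; 18 have nonzero weight after conditioning:
  (X=0, Z=0, Y=0, W=2) weight 3/280
  (X=0, Z=0, Y=1, W=2) weight 1/140
  (X=0, Z=1, Y=0, W=1) weight 1/210
  (X=0, Z=1, Y=1, W=1) weight 1/140
  (X=0, Z=2, Y=0, W=0) weight 3/140
  (X=0, Z=2, Y=1, W=0) weight 9/280
  (X=1, Z=0, Y=0, W=2) weight 1/160
  (X=1, Z=0, Y=1, W=2) weight 1/240
  … 10 more
Group by W:
  weight(W=0) = 31/224
  weight(W=1) = 11/168
  weight(W=2) = 31/672
Total weight = 31/224 + 11/168 + 31/672 = 1/4
P(W=0 | obs) = 31/224 / 1/4 = 31/56
P(W=1 | obs) = 11/168 / 1/4 = 11/42
P(W=2 | obs) = 31/672 / 1/4 = 31/168

P(W = 2 | obs) = 31/168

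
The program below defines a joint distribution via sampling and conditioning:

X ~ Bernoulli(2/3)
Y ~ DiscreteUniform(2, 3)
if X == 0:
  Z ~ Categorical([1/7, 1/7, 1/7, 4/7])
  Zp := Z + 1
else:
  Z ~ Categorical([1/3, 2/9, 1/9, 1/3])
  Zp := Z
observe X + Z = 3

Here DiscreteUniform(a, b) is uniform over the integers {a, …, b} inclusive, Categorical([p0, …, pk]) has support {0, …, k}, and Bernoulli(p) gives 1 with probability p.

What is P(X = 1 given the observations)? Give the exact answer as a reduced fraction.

P(X = 1 | obs) = 7/25

Enumerate traces; 4 have nonzero weight after conditioning:
  (X=0, Y=2, Z=3) weight 2/21
  (X=0, Y=3, Z=3) weight 2/21
  (X=1, Y=2, Z=2) weight 1/27
  (X=1, Y=3, Z=2) weight 1/27
Group by X:
  weight(X=0) = 4/21
  weight(X=1) = 2/27
Total weight = 4/21 + 2/27 = 50/189
P(X=0 | obs) = 4/21 / 50/189 = 18/25
P(X=1 | obs) = 2/27 / 50/189 = 7/25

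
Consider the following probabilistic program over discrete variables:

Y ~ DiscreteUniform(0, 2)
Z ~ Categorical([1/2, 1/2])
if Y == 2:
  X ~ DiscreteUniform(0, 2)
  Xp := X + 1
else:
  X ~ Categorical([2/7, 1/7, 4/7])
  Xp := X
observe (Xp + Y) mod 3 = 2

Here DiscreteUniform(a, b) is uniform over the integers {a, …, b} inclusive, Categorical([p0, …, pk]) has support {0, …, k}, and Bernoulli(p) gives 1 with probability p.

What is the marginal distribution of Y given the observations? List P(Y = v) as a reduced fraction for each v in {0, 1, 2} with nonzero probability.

Enumerate traces; 6 have nonzero weight after conditioning:
  (Y=0, Z=0, X=2) weight 2/21
  (Y=0, Z=1, X=2) weight 2/21
  (Y=1, Z=0, X=1) weight 1/42
  (Y=1, Z=1, X=1) weight 1/42
  (Y=2, Z=0, X=2) weight 1/18
  (Y=2, Z=1, X=2) weight 1/18
Group by Y:
  weight(Y=0) = 4/21
  weight(Y=1) = 1/21
  weight(Y=2) = 1/9
Total weight = 4/21 + 1/21 + 1/9 = 22/63
P(Y=0 | obs) = 4/21 / 22/63 = 6/11
P(Y=1 | obs) = 1/21 / 22/63 = 3/22
P(Y=2 | obs) = 1/9 / 22/63 = 7/22

P(Y=0) = 6/11, P(Y=1) = 3/22, P(Y=2) = 7/22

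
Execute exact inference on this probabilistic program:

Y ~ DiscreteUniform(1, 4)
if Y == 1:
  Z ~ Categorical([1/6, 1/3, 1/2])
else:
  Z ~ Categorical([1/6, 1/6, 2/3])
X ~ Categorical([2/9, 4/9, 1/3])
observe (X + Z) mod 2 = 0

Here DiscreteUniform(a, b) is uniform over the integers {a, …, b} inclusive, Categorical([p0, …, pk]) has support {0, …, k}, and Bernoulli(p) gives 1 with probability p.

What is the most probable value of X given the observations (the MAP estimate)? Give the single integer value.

Enumerate traces; 20 have nonzero weight after conditioning:
  (Y=1, Z=0, X=0) weight 1/108
  (Y=1, Z=0, X=2) weight 1/72
  (Y=1, Z=1, X=1) weight 1/27
  (Y=1, Z=2, X=0) weight 1/36
  (Y=1, Z=2, X=2) weight 1/24
  (Y=2, Z=0, X=0) weight 1/108
  (Y=2, Z=0, X=2) weight 1/72
  (Y=2, Z=1, X=1) weight 1/54
  … 12 more
Group by X:
  weight(X=0) = 19/108
  weight(X=1) = 5/54
  weight(X=2) = 19/72
Total weight = 19/108 + 5/54 + 19/72 = 115/216
P(X=0 | obs) = 19/108 / 115/216 = 38/115
P(X=1 | obs) = 5/54 / 115/216 = 4/23
P(X=2 | obs) = 19/72 / 115/216 = 57/115
argmax = 2

argmax_v P(X = v | obs) = 2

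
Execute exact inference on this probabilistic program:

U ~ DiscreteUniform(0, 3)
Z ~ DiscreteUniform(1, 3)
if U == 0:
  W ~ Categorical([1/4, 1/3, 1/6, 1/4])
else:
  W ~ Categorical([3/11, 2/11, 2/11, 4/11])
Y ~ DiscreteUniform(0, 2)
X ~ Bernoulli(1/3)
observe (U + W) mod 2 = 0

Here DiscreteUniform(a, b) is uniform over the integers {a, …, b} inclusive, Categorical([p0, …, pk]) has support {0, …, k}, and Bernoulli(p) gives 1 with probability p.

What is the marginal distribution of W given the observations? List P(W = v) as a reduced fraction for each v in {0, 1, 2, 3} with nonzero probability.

P(W=0) = 69/259, P(W=1) = 48/259, P(W=2) = 46/259, P(W=3) = 96/259

Enumerate traces; 144 have nonzero weight after conditioning:
  (U=0, Z=1, W=0, Y=0, X=0) weight 1/216
  (U=0, Z=1, W=0, Y=0, X=1) weight 1/432
  (U=0, Z=1, W=0, Y=1, X=0) weight 1/216
  (U=0, Z=1, W=0, Y=1, X=1) weight 1/432
  (U=0, Z=1, W=0, Y=2, X=0) weight 1/216
  (U=0, Z=1, W=0, Y=2, X=1) weight 1/432
  (U=0, Z=1, W=2, Y=0, X=0) weight 1/324
  (U=0, Z=1, W=2, Y=0, X=1) weight 1/648
  (U=1, Z=1, W=1, Y=0, X=0) weight 1/297
  (U=1, Z=1, W=3, Y=0, X=0) weight 2/297
  … 134 more
Group by W:
  weight(W=0) = 23/176
  weight(W=1) = 1/11
  weight(W=2) = 23/264
  weight(W=3) = 2/11
Total weight = 23/176 + 1/11 + 23/264 + 2/11 = 259/528
P(W=0 | obs) = 23/176 / 259/528 = 69/259
P(W=1 | obs) = 1/11 / 259/528 = 48/259
P(W=2 | obs) = 23/264 / 259/528 = 46/259
P(W=3 | obs) = 2/11 / 259/528 = 96/259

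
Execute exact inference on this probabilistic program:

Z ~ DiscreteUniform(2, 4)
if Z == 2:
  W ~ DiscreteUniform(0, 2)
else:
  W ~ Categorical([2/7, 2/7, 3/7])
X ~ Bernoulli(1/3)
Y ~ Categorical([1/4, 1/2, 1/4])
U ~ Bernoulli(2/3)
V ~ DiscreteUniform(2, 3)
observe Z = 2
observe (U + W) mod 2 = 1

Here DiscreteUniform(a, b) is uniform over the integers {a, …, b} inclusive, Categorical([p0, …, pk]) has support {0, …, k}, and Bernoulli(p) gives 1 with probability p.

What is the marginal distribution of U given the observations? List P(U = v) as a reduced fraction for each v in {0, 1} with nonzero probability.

Enumerate traces; 36 have nonzero weight after conditioning:
  (Z=2, W=0, X=0, Y=0, U=1, V=2) weight 1/162
  (Z=2, W=0, X=0, Y=0, U=1, V=3) weight 1/162
  (Z=2, W=0, X=0, Y=1, U=1, V=2) weight 1/81
  (Z=2, W=0, X=0, Y=1, U=1, V=3) weight 1/81
  (Z=2, W=0, X=0, Y=2, U=1, V=2) weight 1/162
  (Z=2, W=0, X=0, Y=2, U=1, V=3) weight 1/162
  (Z=2, W=0, X=1, Y=0, U=1, V=2) weight 1/324
  (Z=2, W=0, X=1, Y=0, U=1, V=3) weight 1/324
  (Z=2, W=1, X=0, Y=0, U=0, V=2) weight 1/324
  … 27 more
Group by U:
  weight(U=0) = 1/27
  weight(U=1) = 4/27
Total weight = 1/27 + 4/27 = 5/27
P(U=0 | obs) = 1/27 / 5/27 = 1/5
P(U=1 | obs) = 4/27 / 5/27 = 4/5

P(U=0) = 1/5, P(U=1) = 4/5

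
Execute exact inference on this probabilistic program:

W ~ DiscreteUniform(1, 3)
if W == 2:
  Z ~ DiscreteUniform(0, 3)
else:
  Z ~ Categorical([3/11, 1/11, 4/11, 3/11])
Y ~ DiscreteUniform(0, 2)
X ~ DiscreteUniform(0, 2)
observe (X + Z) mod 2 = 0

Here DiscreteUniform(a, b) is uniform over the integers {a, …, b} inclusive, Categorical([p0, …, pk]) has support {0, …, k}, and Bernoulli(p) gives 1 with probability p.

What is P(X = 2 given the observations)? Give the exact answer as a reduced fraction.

P(X = 2 | obs) = 13/35

Enumerate traces; 54 have nonzero weight after conditioning:
  (W=1, Z=0, Y=0, X=0) weight 1/99
  (W=1, Z=0, Y=0, X=2) weight 1/99
  (W=1, Z=0, Y=1, X=0) weight 1/99
  (W=1, Z=0, Y=1, X=2) weight 1/99
  (W=1, Z=0, Y=2, X=0) weight 1/99
  (W=1, Z=0, Y=2, X=2) weight 1/99
  (W=1, Z=1, Y=0, X=1) weight 1/297
  (W=1, Z=1, Y=1, X=1) weight 1/297
  … 46 more
Group by X:
  weight(X=0) = 13/66
  weight(X=1) = 3/22
  weight(X=2) = 13/66
Total weight = 13/66 + 3/22 + 13/66 = 35/66
P(X=0 | obs) = 13/66 / 35/66 = 13/35
P(X=1 | obs) = 3/22 / 35/66 = 9/35
P(X=2 | obs) = 13/66 / 35/66 = 13/35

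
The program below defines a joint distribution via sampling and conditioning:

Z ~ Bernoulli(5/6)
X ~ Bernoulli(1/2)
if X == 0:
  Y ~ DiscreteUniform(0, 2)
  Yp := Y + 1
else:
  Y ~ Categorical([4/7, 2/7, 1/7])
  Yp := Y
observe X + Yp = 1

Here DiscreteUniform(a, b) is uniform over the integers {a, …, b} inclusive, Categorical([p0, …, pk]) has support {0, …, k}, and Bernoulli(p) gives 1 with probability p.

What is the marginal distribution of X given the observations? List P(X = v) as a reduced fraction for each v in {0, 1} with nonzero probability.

P(X=0) = 7/19, P(X=1) = 12/19

Enumerate traces; 4 have nonzero weight after conditioning:
  (Z=0, X=0, Y=0) weight 1/36
  (Z=0, X=1, Y=0) weight 1/21
  (Z=1, X=0, Y=0) weight 5/36
  (Z=1, X=1, Y=0) weight 5/21
Group by X:
  weight(X=0) = 1/6
  weight(X=1) = 2/7
Total weight = 1/6 + 2/7 = 19/42
P(X=0 | obs) = 1/6 / 19/42 = 7/19
P(X=1 | obs) = 2/7 / 19/42 = 12/19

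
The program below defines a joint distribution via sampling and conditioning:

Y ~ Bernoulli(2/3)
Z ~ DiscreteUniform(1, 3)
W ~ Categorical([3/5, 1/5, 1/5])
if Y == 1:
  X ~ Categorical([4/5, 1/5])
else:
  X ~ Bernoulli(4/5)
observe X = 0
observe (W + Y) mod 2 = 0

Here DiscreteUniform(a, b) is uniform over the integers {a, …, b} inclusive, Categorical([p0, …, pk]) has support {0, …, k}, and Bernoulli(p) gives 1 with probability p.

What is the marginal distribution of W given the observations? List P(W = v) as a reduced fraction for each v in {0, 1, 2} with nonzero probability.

Enumerate traces; 9 have nonzero weight after conditioning:
  (Y=0, Z=1, W=0, X=0) weight 1/75
  (Y=0, Z=1, W=2, X=0) weight 1/225
  (Y=0, Z=2, W=0, X=0) weight 1/75
  (Y=0, Z=2, W=2, X=0) weight 1/225
  (Y=0, Z=3, W=0, X=0) weight 1/75
  (Y=0, Z=3, W=2, X=0) weight 1/225
  (Y=1, Z=1, W=1, X=0) weight 8/225
  (Y=1, Z=2, W=1, X=0) weight 8/225
  … 1 more
Group by W:
  weight(W=0) = 1/25
  weight(W=1) = 8/75
  weight(W=2) = 1/75
Total weight = 1/25 + 8/75 + 1/75 = 4/25
P(W=0 | obs) = 1/25 / 4/25 = 1/4
P(W=1 | obs) = 8/75 / 4/25 = 2/3
P(W=2 | obs) = 1/75 / 4/25 = 1/12

P(W=0) = 1/4, P(W=1) = 2/3, P(W=2) = 1/12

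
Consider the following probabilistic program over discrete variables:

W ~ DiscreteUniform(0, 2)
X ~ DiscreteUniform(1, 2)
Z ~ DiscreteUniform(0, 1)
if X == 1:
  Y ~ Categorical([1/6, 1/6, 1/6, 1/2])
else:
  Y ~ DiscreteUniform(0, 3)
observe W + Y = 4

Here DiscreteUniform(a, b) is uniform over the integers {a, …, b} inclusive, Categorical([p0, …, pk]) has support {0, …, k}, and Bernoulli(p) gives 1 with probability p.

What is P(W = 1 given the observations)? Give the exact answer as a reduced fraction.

Enumerate traces; 8 have nonzero weight after conditioning:
  (W=1, X=1, Z=0, Y=3) weight 1/24
  (W=1, X=1, Z=1, Y=3) weight 1/24
  (W=1, X=2, Z=0, Y=3) weight 1/48
  (W=1, X=2, Z=1, Y=3) weight 1/48
  (W=2, X=1, Z=0, Y=2) weight 1/72
  (W=2, X=1, Z=1, Y=2) weight 1/72
  (W=2, X=2, Z=0, Y=2) weight 1/48
  (W=2, X=2, Z=1, Y=2) weight 1/48
Group by W:
  weight(W=1) = 1/8
  weight(W=2) = 5/72
Total weight = 1/8 + 5/72 = 7/36
P(W=1 | obs) = 1/8 / 7/36 = 9/14
P(W=2 | obs) = 5/72 / 7/36 = 5/14

P(W = 1 | obs) = 9/14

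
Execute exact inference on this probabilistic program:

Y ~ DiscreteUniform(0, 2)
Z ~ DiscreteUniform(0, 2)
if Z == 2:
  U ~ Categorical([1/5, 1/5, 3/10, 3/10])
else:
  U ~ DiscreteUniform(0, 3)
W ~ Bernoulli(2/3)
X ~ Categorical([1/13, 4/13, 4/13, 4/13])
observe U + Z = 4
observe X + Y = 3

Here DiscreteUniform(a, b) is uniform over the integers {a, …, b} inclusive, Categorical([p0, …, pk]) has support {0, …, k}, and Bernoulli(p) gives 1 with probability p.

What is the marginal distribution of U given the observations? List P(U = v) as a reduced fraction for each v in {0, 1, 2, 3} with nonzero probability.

Enumerate traces; 12 have nonzero weight after conditioning:
  (Y=0, Z=1, U=3, W=0, X=3) weight 1/351
  (Y=0, Z=1, U=3, W=1, X=3) weight 2/351
  (Y=0, Z=2, U=2, W=0, X=3) weight 2/585
  (Y=0, Z=2, U=2, W=1, X=3) weight 4/585
  (Y=1, Z=1, U=3, W=0, X=2) weight 1/351
  (Y=1, Z=1, U=3, W=1, X=2) weight 2/351
  (Y=1, Z=2, U=2, W=0, X=2) weight 2/585
  (Y=1, Z=2, U=2, W=1, X=2) weight 4/585
  … 4 more
Group by U:
  weight(U=2) = 2/65
  weight(U=3) = 1/39
Total weight = 2/65 + 1/39 = 11/195
P(U=2 | obs) = 2/65 / 11/195 = 6/11
P(U=3 | obs) = 1/39 / 11/195 = 5/11

P(U=2) = 6/11, P(U=3) = 5/11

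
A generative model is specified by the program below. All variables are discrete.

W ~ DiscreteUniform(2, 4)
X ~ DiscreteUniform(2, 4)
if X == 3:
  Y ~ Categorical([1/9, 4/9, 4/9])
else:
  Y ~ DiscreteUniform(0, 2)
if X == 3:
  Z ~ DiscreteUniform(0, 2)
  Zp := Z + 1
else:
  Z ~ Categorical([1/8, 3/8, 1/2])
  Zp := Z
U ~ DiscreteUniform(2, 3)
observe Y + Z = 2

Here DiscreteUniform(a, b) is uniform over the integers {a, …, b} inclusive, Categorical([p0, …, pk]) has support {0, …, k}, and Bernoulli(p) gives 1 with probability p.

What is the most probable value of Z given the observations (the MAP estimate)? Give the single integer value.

argmax_v P(Z = v | obs) = 1

Enumerate traces; 54 have nonzero weight after conditioning:
  (W=2, X=2, Y=0, Z=2, U=2) weight 1/108
  (W=2, X=2, Y=0, Z=2, U=3) weight 1/108
  (W=2, X=2, Y=1, Z=1, U=2) weight 1/144
  (W=2, X=2, Y=1, Z=1, U=3) weight 1/144
  (W=2, X=2, Y=2, Z=0, U=2) weight 1/432
  (W=2, X=2, Y=2, Z=0, U=3) weight 1/432
  (W=2, X=3, Y=0, Z=2, U=2) weight 1/486
  (W=2, X=3, Y=0, Z=2, U=3) weight 1/486
  … 46 more
Group by Z:
  weight(Z=0) = 25/324
  weight(Z=1) = 43/324
  weight(Z=2) = 10/81
Total weight = 25/324 + 43/324 + 10/81 = 1/3
P(Z=0 | obs) = 25/324 / 1/3 = 25/108
P(Z=1 | obs) = 43/324 / 1/3 = 43/108
P(Z=2 | obs) = 10/81 / 1/3 = 10/27
argmax = 1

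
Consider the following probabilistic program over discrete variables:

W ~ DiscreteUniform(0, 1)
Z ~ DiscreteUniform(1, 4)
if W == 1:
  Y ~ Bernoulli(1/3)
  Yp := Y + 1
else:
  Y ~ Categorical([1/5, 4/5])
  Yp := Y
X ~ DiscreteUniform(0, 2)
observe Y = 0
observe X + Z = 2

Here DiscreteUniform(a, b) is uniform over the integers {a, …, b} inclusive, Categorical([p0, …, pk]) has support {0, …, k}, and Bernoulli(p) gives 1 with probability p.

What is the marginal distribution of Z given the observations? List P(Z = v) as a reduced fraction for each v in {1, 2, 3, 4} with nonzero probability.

P(Z=1) = 1/2, P(Z=2) = 1/2

Enumerate traces; 4 have nonzero weight after conditioning:
  (W=0, Z=1, Y=0, X=1) weight 1/120
  (W=0, Z=2, Y=0, X=0) weight 1/120
  (W=1, Z=1, Y=0, X=1) weight 1/36
  (W=1, Z=2, Y=0, X=0) weight 1/36
Group by Z:
  weight(Z=1) = 13/360
  weight(Z=2) = 13/360
Total weight = 13/360 + 13/360 = 13/180
P(Z=1 | obs) = 13/360 / 13/180 = 1/2
P(Z=2 | obs) = 13/360 / 13/180 = 1/2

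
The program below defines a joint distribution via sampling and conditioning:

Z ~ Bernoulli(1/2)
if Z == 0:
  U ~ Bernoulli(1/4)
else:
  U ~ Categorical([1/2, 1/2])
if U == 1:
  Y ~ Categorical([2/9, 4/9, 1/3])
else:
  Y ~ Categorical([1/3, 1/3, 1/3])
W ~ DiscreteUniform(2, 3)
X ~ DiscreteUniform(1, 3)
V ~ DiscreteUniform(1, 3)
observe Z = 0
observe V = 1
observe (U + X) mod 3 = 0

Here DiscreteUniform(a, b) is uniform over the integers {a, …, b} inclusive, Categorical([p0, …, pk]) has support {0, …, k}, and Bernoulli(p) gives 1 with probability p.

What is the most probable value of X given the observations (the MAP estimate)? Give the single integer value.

argmax_v P(X = v | obs) = 3

Enumerate traces; 12 have nonzero weight after conditioning:
  (Z=0, U=0, Y=0, W=2, X=3, V=1) weight 1/144
  (Z=0, U=0, Y=0, W=3, X=3, V=1) weight 1/144
  (Z=0, U=0, Y=1, W=2, X=3, V=1) weight 1/144
  (Z=0, U=0, Y=1, W=3, X=3, V=1) weight 1/144
  (Z=0, U=0, Y=2, W=2, X=3, V=1) weight 1/144
  (Z=0, U=0, Y=2, W=3, X=3, V=1) weight 1/144
  (Z=0, U=1, Y=0, W=2, X=2, V=1) weight 1/648
  (Z=0, U=1, Y=0, W=3, X=2, V=1) weight 1/648
  … 4 more
Group by X:
  weight(X=2) = 1/72
  weight(X=3) = 1/24
Total weight = 1/72 + 1/24 = 1/18
P(X=2 | obs) = 1/72 / 1/18 = 1/4
P(X=3 | obs) = 1/24 / 1/18 = 3/4
argmax = 3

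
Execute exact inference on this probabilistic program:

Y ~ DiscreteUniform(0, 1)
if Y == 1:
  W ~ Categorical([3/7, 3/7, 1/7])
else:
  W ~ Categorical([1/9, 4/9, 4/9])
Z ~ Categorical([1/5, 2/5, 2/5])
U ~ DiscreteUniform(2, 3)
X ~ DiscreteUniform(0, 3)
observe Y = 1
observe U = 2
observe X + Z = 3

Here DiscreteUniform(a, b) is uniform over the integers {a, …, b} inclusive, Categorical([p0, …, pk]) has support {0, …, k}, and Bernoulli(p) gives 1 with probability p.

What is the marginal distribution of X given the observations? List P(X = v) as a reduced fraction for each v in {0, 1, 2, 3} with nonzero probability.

P(X=1) = 2/5, P(X=2) = 2/5, P(X=3) = 1/5

Enumerate traces; 9 have nonzero weight after conditioning:
  (Y=1, W=0, Z=0, U=2, X=3) weight 3/560
  (Y=1, W=0, Z=1, U=2, X=2) weight 3/280
  (Y=1, W=0, Z=2, U=2, X=1) weight 3/280
  (Y=1, W=1, Z=0, U=2, X=3) weight 3/560
  (Y=1, W=1, Z=1, U=2, X=2) weight 3/280
  (Y=1, W=1, Z=2, U=2, X=1) weight 3/280
  (Y=1, W=2, Z=0, U=2, X=3) weight 1/560
  (Y=1, W=2, Z=1, U=2, X=2) weight 1/280
  … 1 more
Group by X:
  weight(X=1) = 1/40
  weight(X=2) = 1/40
  weight(X=3) = 1/80
Total weight = 1/40 + 1/40 + 1/80 = 1/16
P(X=1 | obs) = 1/40 / 1/16 = 2/5
P(X=2 | obs) = 1/40 / 1/16 = 2/5
P(X=3 | obs) = 1/80 / 1/16 = 1/5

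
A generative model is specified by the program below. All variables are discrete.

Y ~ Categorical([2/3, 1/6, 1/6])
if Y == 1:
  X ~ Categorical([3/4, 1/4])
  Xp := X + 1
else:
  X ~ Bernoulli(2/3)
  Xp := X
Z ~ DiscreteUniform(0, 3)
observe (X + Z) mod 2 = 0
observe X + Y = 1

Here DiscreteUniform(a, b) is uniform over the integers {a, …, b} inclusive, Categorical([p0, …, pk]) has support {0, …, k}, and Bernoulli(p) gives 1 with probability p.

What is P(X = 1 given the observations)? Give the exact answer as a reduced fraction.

P(X = 1 | obs) = 32/41

Enumerate traces; 4 have nonzero weight after conditioning:
  (Y=0, X=1, Z=1) weight 1/9
  (Y=0, X=1, Z=3) weight 1/9
  (Y=1, X=0, Z=0) weight 1/32
  (Y=1, X=0, Z=2) weight 1/32
Group by X:
  weight(X=0) = 1/16
  weight(X=1) = 2/9
Total weight = 1/16 + 2/9 = 41/144
P(X=0 | obs) = 1/16 / 41/144 = 9/41
P(X=1 | obs) = 2/9 / 41/144 = 32/41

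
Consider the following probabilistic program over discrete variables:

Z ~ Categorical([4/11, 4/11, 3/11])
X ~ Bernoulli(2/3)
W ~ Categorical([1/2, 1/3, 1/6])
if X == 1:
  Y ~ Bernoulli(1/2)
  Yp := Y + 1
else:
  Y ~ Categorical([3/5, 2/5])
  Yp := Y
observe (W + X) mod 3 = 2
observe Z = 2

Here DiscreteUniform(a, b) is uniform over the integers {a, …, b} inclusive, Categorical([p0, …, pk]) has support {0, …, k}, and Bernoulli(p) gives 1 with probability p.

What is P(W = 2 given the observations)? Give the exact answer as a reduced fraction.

P(W = 2 | obs) = 1/5

Enumerate traces; 4 have nonzero weight after conditioning:
  (Z=2, X=0, W=2, Y=0) weight 1/110
  (Z=2, X=0, W=2, Y=1) weight 1/165
  (Z=2, X=1, W=1, Y=0) weight 1/33
  (Z=2, X=1, W=1, Y=1) weight 1/33
Group by W:
  weight(W=1) = 2/33
  weight(W=2) = 1/66
Total weight = 2/33 + 1/66 = 5/66
P(W=1 | obs) = 2/33 / 5/66 = 4/5
P(W=2 | obs) = 1/66 / 5/66 = 1/5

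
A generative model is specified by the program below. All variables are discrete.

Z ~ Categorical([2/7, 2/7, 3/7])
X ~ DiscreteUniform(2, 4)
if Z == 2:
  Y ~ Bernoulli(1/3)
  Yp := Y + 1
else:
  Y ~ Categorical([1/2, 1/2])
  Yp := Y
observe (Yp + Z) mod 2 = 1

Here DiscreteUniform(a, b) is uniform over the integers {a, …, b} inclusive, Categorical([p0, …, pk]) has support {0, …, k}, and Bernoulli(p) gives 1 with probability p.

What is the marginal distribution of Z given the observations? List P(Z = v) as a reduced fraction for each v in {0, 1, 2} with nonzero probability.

P(Z=0) = 1/4, P(Z=1) = 1/4, P(Z=2) = 1/2

Enumerate traces; 9 have nonzero weight after conditioning:
  (Z=0, X=2, Y=1) weight 1/21
  (Z=0, X=3, Y=1) weight 1/21
  (Z=0, X=4, Y=1) weight 1/21
  (Z=1, X=2, Y=0) weight 1/21
  (Z=1, X=3, Y=0) weight 1/21
  (Z=1, X=4, Y=0) weight 1/21
  (Z=2, X=2, Y=0) weight 2/21
  (Z=2, X=3, Y=0) weight 2/21
  … 1 more
Group by Z:
  weight(Z=0) = 1/7
  weight(Z=1) = 1/7
  weight(Z=2) = 2/7
Total weight = 1/7 + 1/7 + 2/7 = 4/7
P(Z=0 | obs) = 1/7 / 4/7 = 1/4
P(Z=1 | obs) = 1/7 / 4/7 = 1/4
P(Z=2 | obs) = 2/7 / 4/7 = 1/2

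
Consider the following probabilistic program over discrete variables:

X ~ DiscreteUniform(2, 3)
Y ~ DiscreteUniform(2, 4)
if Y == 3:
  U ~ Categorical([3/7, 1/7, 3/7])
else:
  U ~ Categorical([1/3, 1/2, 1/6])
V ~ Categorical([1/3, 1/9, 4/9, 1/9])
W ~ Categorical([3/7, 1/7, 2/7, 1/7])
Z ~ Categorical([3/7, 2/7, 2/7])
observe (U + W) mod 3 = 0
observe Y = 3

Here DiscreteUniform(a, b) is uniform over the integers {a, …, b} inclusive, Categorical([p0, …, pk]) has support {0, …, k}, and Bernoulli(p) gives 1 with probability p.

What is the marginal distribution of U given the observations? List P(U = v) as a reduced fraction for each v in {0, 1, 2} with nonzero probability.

Enumerate traces; 96 have nonzero weight after conditioning:
  (X=2, Y=3, U=0, V=0, W=0, Z=0) weight 3/686
  (X=2, Y=3, U=0, V=0, W=0, Z=1) weight 1/343
  (X=2, Y=3, U=0, V=0, W=0, Z=2) weight 1/343
  (X=2, Y=3, U=0, V=0, W=3, Z=0) weight 1/686
  (X=2, Y=3, U=0, V=0, W=3, Z=1) weight 1/1029
  (X=2, Y=3, U=0, V=0, W=3, Z=2) weight 1/1029
  (X=2, Y=3, U=0, V=1, W=0, Z=0) weight 1/686
  (X=2, Y=3, U=0, V=1, W=0, Z=1) weight 1/1029
  (X=2, Y=3, U=1, V=0, W=2, Z=0) weight 1/1029
  (X=2, Y=3, U=2, V=0, W=1, Z=0) weight 1/686
  … 86 more
Group by U:
  weight(U=0) = 4/49
  weight(U=1) = 2/147
  weight(U=2) = 1/49
Total weight = 4/49 + 2/147 + 1/49 = 17/147
P(U=0 | obs) = 4/49 / 17/147 = 12/17
P(U=1 | obs) = 2/147 / 17/147 = 2/17
P(U=2 | obs) = 1/49 / 17/147 = 3/17

P(U=0) = 12/17, P(U=1) = 2/17, P(U=2) = 3/17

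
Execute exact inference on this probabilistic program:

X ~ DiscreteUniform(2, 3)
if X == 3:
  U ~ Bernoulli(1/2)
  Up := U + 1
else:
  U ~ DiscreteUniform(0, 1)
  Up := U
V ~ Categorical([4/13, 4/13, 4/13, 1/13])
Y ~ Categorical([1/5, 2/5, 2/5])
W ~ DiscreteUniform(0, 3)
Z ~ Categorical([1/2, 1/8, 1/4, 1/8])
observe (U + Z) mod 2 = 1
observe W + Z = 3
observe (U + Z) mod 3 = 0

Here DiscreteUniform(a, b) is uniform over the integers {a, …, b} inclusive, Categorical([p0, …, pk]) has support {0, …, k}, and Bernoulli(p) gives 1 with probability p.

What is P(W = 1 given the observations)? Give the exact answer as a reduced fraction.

Enumerate traces; 48 have nonzero weight after conditioning:
  (X=2, U=0, V=0, Y=0, W=0, Z=3) weight 1/2080
  (X=2, U=0, V=0, Y=1, W=0, Z=3) weight 1/1040
  (X=2, U=0, V=0, Y=2, W=0, Z=3) weight 1/1040
  (X=2, U=0, V=1, Y=0, W=0, Z=3) weight 1/2080
  (X=2, U=0, V=1, Y=1, W=0, Z=3) weight 1/1040
  (X=2, U=0, V=1, Y=2, W=0, Z=3) weight 1/1040
  (X=2, U=0, V=2, Y=0, W=0, Z=3) weight 1/2080
  (X=2, U=0, V=2, Y=1, W=0, Z=3) weight 1/1040
  (X=2, U=1, V=0, Y=0, W=1, Z=2) weight 1/1040
  … 39 more
Group by W:
  weight(W=0) = 1/64
  weight(W=1) = 1/32
Total weight = 1/64 + 1/32 = 3/64
P(W=0 | obs) = 1/64 / 3/64 = 1/3
P(W=1 | obs) = 1/32 / 3/64 = 2/3

P(W = 1 | obs) = 2/3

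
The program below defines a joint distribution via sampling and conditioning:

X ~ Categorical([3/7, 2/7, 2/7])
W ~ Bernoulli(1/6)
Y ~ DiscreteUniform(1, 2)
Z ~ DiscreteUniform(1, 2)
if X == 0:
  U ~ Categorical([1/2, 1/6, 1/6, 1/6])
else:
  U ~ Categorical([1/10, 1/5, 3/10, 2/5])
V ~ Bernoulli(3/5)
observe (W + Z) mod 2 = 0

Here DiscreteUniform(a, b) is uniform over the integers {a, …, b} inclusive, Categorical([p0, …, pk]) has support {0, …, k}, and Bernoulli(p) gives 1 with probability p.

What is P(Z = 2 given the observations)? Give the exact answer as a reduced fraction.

Enumerate traces; 96 have nonzero weight after conditioning:
  (X=0, W=0, Y=1, Z=2, U=0, V=0) weight 1/56
  (X=0, W=0, Y=1, Z=2, U=0, V=1) weight 3/112
  (X=0, W=0, Y=1, Z=2, U=1, V=0) weight 1/168
  (X=0, W=0, Y=1, Z=2, U=1, V=1) weight 1/112
  (X=0, W=0, Y=1, Z=2, U=2, V=0) weight 1/168
  (X=0, W=0, Y=1, Z=2, U=2, V=1) weight 1/112
  (X=0, W=0, Y=1, Z=2, U=3, V=0) weight 1/168
  (X=0, W=0, Y=1, Z=2, U=3, V=1) weight 1/112
  (X=0, W=1, Y=1, Z=1, U=0, V=0) weight 1/280
  … 87 more
Group by Z:
  weight(Z=1) = 1/12
  weight(Z=2) = 5/12
Total weight = 1/12 + 5/12 = 1/2
P(Z=1 | obs) = 1/12 / 1/2 = 1/6
P(Z=2 | obs) = 5/12 / 1/2 = 5/6

P(Z = 2 | obs) = 5/6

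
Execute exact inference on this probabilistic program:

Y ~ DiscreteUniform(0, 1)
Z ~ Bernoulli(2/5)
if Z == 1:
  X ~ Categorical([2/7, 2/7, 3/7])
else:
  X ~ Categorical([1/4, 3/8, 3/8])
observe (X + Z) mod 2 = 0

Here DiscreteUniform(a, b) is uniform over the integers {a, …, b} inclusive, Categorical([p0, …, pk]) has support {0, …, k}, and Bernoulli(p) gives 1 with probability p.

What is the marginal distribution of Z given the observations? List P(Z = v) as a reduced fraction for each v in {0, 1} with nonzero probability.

P(Z=0) = 105/137, P(Z=1) = 32/137

Enumerate traces; 6 have nonzero weight after conditioning:
  (Y=0, Z=0, X=0) weight 3/40
  (Y=0, Z=0, X=2) weight 9/80
  (Y=0, Z=1, X=1) weight 2/35
  (Y=1, Z=0, X=0) weight 3/40
  (Y=1, Z=0, X=2) weight 9/80
  (Y=1, Z=1, X=1) weight 2/35
Group by Z:
  weight(Z=0) = 3/8
  weight(Z=1) = 4/35
Total weight = 3/8 + 4/35 = 137/280
P(Z=0 | obs) = 3/8 / 137/280 = 105/137
P(Z=1 | obs) = 4/35 / 137/280 = 32/137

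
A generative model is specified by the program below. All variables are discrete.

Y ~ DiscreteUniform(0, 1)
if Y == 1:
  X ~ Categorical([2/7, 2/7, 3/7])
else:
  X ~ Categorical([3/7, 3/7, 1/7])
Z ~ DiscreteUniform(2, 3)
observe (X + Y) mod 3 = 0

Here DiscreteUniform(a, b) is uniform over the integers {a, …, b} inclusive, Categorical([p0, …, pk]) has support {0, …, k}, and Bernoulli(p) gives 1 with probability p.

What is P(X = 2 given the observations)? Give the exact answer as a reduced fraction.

Enumerate traces; 4 have nonzero weight after conditioning:
  (Y=0, X=0, Z=2) weight 3/28
  (Y=0, X=0, Z=3) weight 3/28
  (Y=1, X=2, Z=2) weight 3/28
  (Y=1, X=2, Z=3) weight 3/28
Group by X:
  weight(X=0) = 3/14
  weight(X=2) = 3/14
Total weight = 3/14 + 3/14 = 3/7
P(X=0 | obs) = 3/14 / 3/7 = 1/2
P(X=2 | obs) = 3/14 / 3/7 = 1/2

P(X = 2 | obs) = 1/2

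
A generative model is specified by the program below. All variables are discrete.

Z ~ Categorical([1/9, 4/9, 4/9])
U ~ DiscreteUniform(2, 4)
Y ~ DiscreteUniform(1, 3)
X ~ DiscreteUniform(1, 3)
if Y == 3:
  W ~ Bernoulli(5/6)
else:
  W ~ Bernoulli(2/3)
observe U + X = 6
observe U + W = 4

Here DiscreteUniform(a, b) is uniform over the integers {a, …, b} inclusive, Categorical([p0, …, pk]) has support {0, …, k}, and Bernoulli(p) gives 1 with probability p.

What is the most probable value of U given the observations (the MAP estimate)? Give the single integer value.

Enumerate traces; 18 have nonzero weight after conditioning:
  (Z=0, U=3, Y=1, X=3, W=1) weight 2/729
  (Z=0, U=3, Y=2, X=3, W=1) weight 2/729
  (Z=0, U=3, Y=3, X=3, W=1) weight 5/1458
  (Z=0, U=4, Y=1, X=2, W=0) weight 1/729
  (Z=0, U=4, Y=2, X=2, W=0) weight 1/729
  (Z=0, U=4, Y=3, X=2, W=0) weight 1/1458
  (Z=1, U=3, Y=1, X=3, W=1) weight 8/729
  (Z=1, U=3, Y=2, X=3, W=1) weight 8/729
  … 10 more
Group by U:
  weight(U=3) = 13/162
  weight(U=4) = 5/162
Total weight = 13/162 + 5/162 = 1/9
P(U=3 | obs) = 13/162 / 1/9 = 13/18
P(U=4 | obs) = 5/162 / 1/9 = 5/18
argmax = 3

argmax_v P(U = v | obs) = 3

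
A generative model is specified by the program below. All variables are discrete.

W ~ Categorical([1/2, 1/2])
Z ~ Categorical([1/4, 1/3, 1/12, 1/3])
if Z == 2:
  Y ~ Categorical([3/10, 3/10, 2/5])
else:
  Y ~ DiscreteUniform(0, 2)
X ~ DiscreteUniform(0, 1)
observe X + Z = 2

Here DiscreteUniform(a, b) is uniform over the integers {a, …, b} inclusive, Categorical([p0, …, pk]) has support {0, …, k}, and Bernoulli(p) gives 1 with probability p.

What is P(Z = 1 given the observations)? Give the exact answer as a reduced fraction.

P(Z = 1 | obs) = 4/5

Enumerate traces; 12 have nonzero weight after conditioning:
  (W=0, Z=1, Y=0, X=1) weight 1/36
  (W=0, Z=1, Y=1, X=1) weight 1/36
  (W=0, Z=1, Y=2, X=1) weight 1/36
  (W=0, Z=2, Y=0, X=0) weight 1/160
  (W=0, Z=2, Y=1, X=0) weight 1/160
  (W=0, Z=2, Y=2, X=0) weight 1/120
  (W=1, Z=1, Y=0, X=1) weight 1/36
  (W=1, Z=1, Y=1, X=1) weight 1/36
  … 4 more
Group by Z:
  weight(Z=1) = 1/6
  weight(Z=2) = 1/24
Total weight = 1/6 + 1/24 = 5/24
P(Z=1 | obs) = 1/6 / 5/24 = 4/5
P(Z=2 | obs) = 1/24 / 5/24 = 1/5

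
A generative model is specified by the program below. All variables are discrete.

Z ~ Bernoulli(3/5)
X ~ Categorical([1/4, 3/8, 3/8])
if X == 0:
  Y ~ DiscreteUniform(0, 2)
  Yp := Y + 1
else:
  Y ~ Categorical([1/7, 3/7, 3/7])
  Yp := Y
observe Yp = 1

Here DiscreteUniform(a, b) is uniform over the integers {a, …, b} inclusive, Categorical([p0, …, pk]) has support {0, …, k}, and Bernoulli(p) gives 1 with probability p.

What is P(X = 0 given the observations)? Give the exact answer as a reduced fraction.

Enumerate traces; 6 have nonzero weight after conditioning:
  (Z=0, X=0, Y=0) weight 1/30
  (Z=0, X=1, Y=1) weight 9/140
  (Z=0, X=2, Y=1) weight 9/140
  (Z=1, X=0, Y=0) weight 1/20
  (Z=1, X=1, Y=1) weight 27/280
  (Z=1, X=2, Y=1) weight 27/280
Group by X:
  weight(X=0) = 1/12
  weight(X=1) = 9/56
  weight(X=2) = 9/56
Total weight = 1/12 + 9/56 + 9/56 = 17/42
P(X=0 | obs) = 1/12 / 17/42 = 7/34
P(X=1 | obs) = 9/56 / 17/42 = 27/68
P(X=2 | obs) = 9/56 / 17/42 = 27/68

P(X = 0 | obs) = 7/34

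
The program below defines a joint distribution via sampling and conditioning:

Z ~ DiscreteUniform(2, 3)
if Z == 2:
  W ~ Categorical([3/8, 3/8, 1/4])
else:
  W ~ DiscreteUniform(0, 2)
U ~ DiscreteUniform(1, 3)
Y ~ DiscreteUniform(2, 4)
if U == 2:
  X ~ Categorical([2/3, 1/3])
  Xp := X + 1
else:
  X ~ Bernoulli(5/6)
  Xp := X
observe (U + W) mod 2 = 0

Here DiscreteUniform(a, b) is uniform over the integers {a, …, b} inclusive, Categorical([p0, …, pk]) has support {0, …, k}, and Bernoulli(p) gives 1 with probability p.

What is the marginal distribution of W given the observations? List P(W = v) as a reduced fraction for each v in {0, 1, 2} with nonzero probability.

P(W=0) = 17/65, P(W=1) = 34/65, P(W=2) = 14/65

Enumerate traces; 48 have nonzero weight after conditioning:
  (Z=2, W=0, U=2, Y=2, X=0) weight 1/72
  (Z=2, W=0, U=2, Y=2, X=1) weight 1/144
  (Z=2, W=0, U=2, Y=3, X=0) weight 1/72
  (Z=2, W=0, U=2, Y=3, X=1) weight 1/144
  (Z=2, W=0, U=2, Y=4, X=0) weight 1/72
  (Z=2, W=0, U=2, Y=4, X=1) weight 1/144
  (Z=2, W=1, U=1, Y=2, X=0) weight 1/288
  (Z=2, W=1, U=1, Y=2, X=1) weight 5/288
  (Z=2, W=2, U=2, Y=2, X=0) weight 1/108
  … 39 more
Group by W:
  weight(W=0) = 17/144
  weight(W=1) = 17/72
  weight(W=2) = 7/72
Total weight = 17/144 + 17/72 + 7/72 = 65/144
P(W=0 | obs) = 17/144 / 65/144 = 17/65
P(W=1 | obs) = 17/72 / 65/144 = 34/65
P(W=2 | obs) = 7/72 / 65/144 = 14/65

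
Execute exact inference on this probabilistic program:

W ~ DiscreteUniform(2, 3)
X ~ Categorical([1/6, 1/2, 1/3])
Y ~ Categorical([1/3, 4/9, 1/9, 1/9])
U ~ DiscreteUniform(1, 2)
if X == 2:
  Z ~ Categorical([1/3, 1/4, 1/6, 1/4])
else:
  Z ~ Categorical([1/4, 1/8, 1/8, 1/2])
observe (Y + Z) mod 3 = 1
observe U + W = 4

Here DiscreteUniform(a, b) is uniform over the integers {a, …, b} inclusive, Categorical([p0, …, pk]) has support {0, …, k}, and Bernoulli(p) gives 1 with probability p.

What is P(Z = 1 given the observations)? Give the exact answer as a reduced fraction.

P(Z = 1 | obs) = 8/43

Enumerate traces; 30 have nonzero weight after conditioning:
  (W=2, X=0, Y=0, U=2, Z=1) weight 1/576
  (W=2, X=0, Y=1, U=2, Z=0) weight 1/216
  (W=2, X=0, Y=1, U=2, Z=3) weight 1/108
  (W=2, X=0, Y=2, U=2, Z=2) weight 1/1728
  (W=2, X=0, Y=3, U=2, Z=1) weight 1/1728
  (W=2, X=1, Y=0, U=2, Z=1) weight 1/192
  (W=2, X=1, Y=1, U=2, Z=0) weight 1/72
  (W=2, X=1, Y=1, U=2, Z=3) weight 1/36
  … 22 more
Group by Z:
  weight(Z=0) = 5/81
  weight(Z=1) = 1/27
  weight(Z=2) = 5/648
  weight(Z=3) = 5/54
Total weight = 5/81 + 1/27 + 5/648 + 5/54 = 43/216
P(Z=0 | obs) = 5/81 / 43/216 = 40/129
P(Z=1 | obs) = 1/27 / 43/216 = 8/43
P(Z=2 | obs) = 5/648 / 43/216 = 5/129
P(Z=3 | obs) = 5/54 / 43/216 = 20/43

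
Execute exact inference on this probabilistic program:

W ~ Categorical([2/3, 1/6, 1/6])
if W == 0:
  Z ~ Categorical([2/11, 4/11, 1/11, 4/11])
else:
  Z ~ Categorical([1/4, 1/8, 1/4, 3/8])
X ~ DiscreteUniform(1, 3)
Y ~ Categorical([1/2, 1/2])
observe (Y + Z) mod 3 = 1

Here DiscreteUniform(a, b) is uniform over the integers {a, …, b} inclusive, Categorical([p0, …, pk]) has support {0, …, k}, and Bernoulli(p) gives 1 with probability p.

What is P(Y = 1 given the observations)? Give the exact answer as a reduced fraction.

P(Y = 1 | obs) = 151/226

Enumerate traces; 27 have nonzero weight after conditioning:
  (W=0, Z=0, X=1, Y=1) weight 2/99
  (W=0, Z=0, X=2, Y=1) weight 2/99
  (W=0, Z=0, X=3, Y=1) weight 2/99
  (W=0, Z=1, X=1, Y=0) weight 4/99
  (W=0, Z=1, X=2, Y=0) weight 4/99
  (W=0, Z=1, X=3, Y=0) weight 4/99
  (W=0, Z=3, X=1, Y=1) weight 4/99
  (W=0, Z=3, X=2, Y=1) weight 4/99
  … 19 more
Group by Y:
  weight(Y=0) = 25/176
  weight(Y=1) = 151/528
Total weight = 25/176 + 151/528 = 113/264
P(Y=0 | obs) = 25/176 / 113/264 = 75/226
P(Y=1 | obs) = 151/528 / 113/264 = 151/226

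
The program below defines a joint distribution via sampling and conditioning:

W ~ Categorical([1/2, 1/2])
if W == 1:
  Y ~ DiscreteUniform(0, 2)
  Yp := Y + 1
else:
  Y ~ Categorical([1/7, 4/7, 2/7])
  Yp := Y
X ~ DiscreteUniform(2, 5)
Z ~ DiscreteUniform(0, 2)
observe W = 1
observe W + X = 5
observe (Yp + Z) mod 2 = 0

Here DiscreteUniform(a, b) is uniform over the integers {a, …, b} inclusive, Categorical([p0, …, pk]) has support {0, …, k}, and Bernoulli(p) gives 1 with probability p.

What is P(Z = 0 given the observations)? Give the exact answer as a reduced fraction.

Enumerate traces; 4 have nonzero weight after conditioning:
  (W=1, Y=0, X=4, Z=1) weight 1/72
  (W=1, Y=1, X=4, Z=0) weight 1/72
  (W=1, Y=1, X=4, Z=2) weight 1/72
  (W=1, Y=2, X=4, Z=1) weight 1/72
Group by Z:
  weight(Z=0) = 1/72
  weight(Z=1) = 1/36
  weight(Z=2) = 1/72
Total weight = 1/72 + 1/36 + 1/72 = 1/18
P(Z=0 | obs) = 1/72 / 1/18 = 1/4
P(Z=1 | obs) = 1/36 / 1/18 = 1/2
P(Z=2 | obs) = 1/72 / 1/18 = 1/4

P(Z = 0 | obs) = 1/4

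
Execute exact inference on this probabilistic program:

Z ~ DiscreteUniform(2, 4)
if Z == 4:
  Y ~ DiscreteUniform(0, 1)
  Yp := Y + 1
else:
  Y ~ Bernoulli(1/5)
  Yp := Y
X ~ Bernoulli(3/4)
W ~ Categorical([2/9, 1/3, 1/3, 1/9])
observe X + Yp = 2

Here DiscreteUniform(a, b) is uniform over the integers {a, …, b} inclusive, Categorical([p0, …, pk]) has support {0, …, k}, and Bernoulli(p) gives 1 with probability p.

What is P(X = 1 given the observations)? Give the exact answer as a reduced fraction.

Enumerate traces; 16 have nonzero weight after conditioning:
  (Z=2, Y=1, X=1, W=0) weight 1/90
  (Z=2, Y=1, X=1, W=1) weight 1/60
  (Z=2, Y=1, X=1, W=2) weight 1/60
  (Z=2, Y=1, X=1, W=3) weight 1/180
  (Z=3, Y=1, X=1, W=0) weight 1/90
  (Z=3, Y=1, X=1, W=1) weight 1/60
  (Z=3, Y=1, X=1, W=2) weight 1/60
  (Z=3, Y=1, X=1, W=3) weight 1/180
  (Z=4, Y=1, X=0, W=0) weight 1/108
  … 7 more
Group by X:
  weight(X=0) = 1/24
  weight(X=1) = 9/40
Total weight = 1/24 + 9/40 = 4/15
P(X=0 | obs) = 1/24 / 4/15 = 5/32
P(X=1 | obs) = 9/40 / 4/15 = 27/32

P(X = 1 | obs) = 27/32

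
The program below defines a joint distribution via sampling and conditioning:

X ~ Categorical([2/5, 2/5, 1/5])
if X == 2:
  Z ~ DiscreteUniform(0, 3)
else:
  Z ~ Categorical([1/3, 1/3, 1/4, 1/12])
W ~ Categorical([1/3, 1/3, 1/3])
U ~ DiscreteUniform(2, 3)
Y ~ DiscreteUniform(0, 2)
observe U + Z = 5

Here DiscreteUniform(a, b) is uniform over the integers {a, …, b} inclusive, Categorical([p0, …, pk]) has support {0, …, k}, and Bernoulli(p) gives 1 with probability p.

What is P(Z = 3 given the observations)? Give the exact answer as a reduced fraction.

P(Z = 3 | obs) = 7/22

Enumerate traces; 54 have nonzero weight after conditioning:
  (X=0, Z=2, W=0, U=3, Y=0) weight 1/180
  (X=0, Z=2, W=0, U=3, Y=1) weight 1/180
  (X=0, Z=2, W=0, U=3, Y=2) weight 1/180
  (X=0, Z=2, W=1, U=3, Y=0) weight 1/180
  (X=0, Z=2, W=1, U=3, Y=1) weight 1/180
  (X=0, Z=2, W=1, U=3, Y=2) weight 1/180
  (X=0, Z=2, W=2, U=3, Y=0) weight 1/180
  (X=0, Z=2, W=2, U=3, Y=1) weight 1/180
  (X=0, Z=3, W=0, U=2, Y=0) weight 1/540
  … 45 more
Group by Z:
  weight(Z=2) = 1/8
  weight(Z=3) = 7/120
Total weight = 1/8 + 7/120 = 11/60
P(Z=2 | obs) = 1/8 / 11/60 = 15/22
P(Z=3 | obs) = 7/120 / 11/60 = 7/22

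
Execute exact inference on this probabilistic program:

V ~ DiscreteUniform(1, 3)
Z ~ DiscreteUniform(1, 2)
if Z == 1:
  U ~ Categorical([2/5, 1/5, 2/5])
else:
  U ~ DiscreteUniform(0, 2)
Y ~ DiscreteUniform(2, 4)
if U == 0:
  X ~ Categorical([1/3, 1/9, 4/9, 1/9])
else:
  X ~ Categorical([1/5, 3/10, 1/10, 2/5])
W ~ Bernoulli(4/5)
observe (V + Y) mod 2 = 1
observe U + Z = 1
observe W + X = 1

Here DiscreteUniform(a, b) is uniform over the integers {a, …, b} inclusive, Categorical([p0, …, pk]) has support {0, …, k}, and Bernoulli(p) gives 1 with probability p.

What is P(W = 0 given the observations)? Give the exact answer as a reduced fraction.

P(W = 0 | obs) = 1/13

Enumerate traces; 10 have nonzero weight after conditioning:
  (V=1, Z=1, U=0, Y=2, X=0, W=1) weight 4/675
  (V=1, Z=1, U=0, Y=2, X=1, W=0) weight 1/2025
  (V=1, Z=1, U=0, Y=4, X=0, W=1) weight 4/675
  (V=1, Z=1, U=0, Y=4, X=1, W=0) weight 1/2025
  (V=2, Z=1, U=0, Y=3, X=0, W=1) weight 4/675
  (V=2, Z=1, U=0, Y=3, X=1, W=0) weight 1/2025
  (V=3, Z=1, U=0, Y=2, X=0, W=1) weight 4/675
  (V=3, Z=1, U=0, Y=2, X=1, W=0) weight 1/2025
  … 2 more
Group by W:
  weight(W=0) = 1/405
  weight(W=1) = 4/135
Total weight = 1/405 + 4/135 = 13/405
P(W=0 | obs) = 1/405 / 13/405 = 1/13
P(W=1 | obs) = 4/135 / 13/405 = 12/13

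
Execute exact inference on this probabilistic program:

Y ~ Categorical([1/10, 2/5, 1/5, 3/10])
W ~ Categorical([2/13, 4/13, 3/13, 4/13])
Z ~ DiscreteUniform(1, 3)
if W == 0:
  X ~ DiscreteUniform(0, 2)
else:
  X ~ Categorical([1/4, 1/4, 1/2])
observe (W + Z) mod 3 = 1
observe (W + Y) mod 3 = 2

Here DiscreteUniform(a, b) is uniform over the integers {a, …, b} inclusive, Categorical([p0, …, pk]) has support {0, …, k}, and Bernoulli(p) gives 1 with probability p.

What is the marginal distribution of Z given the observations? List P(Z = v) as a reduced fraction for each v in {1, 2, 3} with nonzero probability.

P(Z=1) = 3/10, P(Z=2) = 3/10, P(Z=3) = 2/5

Enumerate traces; 15 have nonzero weight after conditioning:
  (Y=0, W=2, Z=2, X=0) weight 1/520
  (Y=0, W=2, Z=2, X=1) weight 1/520
  (Y=0, W=2, Z=2, X=2) weight 1/260
  (Y=1, W=1, Z=3, X=0) weight 2/195
  (Y=1, W=1, Z=3, X=1) weight 2/195
  (Y=1, W=1, Z=3, X=2) weight 4/195
  (Y=2, W=0, Z=1, X=0) weight 2/585
  (Y=2, W=0, Z=1, X=1) weight 2/585
  … 7 more
Group by Z:
  weight(Z=1) = 2/65
  weight(Z=2) = 2/65
  weight(Z=3) = 8/195
Total weight = 2/65 + 2/65 + 8/195 = 4/39
P(Z=1 | obs) = 2/65 / 4/39 = 3/10
P(Z=2 | obs) = 2/65 / 4/39 = 3/10
P(Z=3 | obs) = 8/195 / 4/39 = 2/5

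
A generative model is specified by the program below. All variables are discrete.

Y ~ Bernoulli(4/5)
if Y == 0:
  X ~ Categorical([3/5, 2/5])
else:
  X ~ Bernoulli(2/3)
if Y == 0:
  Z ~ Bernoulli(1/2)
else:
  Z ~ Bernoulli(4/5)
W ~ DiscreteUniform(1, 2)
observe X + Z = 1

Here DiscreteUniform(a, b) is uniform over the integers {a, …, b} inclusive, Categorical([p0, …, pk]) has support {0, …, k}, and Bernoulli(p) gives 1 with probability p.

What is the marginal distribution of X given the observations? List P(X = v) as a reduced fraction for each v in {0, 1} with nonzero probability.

P(X=0) = 41/63, P(X=1) = 22/63

Enumerate traces; 8 have nonzero weight after conditioning:
  (Y=0, X=0, Z=1, W=1) weight 3/100
  (Y=0, X=0, Z=1, W=2) weight 3/100
  (Y=0, X=1, Z=0, W=1) weight 1/50
  (Y=0, X=1, Z=0, W=2) weight 1/50
  (Y=1, X=0, Z=1, W=1) weight 8/75
  (Y=1, X=0, Z=1, W=2) weight 8/75
  (Y=1, X=1, Z=0, W=1) weight 4/75
  (Y=1, X=1, Z=0, W=2) weight 4/75
Group by X:
  weight(X=0) = 41/150
  weight(X=1) = 11/75
Total weight = 41/150 + 11/75 = 21/50
P(X=0 | obs) = 41/150 / 21/50 = 41/63
P(X=1 | obs) = 11/75 / 21/50 = 22/63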